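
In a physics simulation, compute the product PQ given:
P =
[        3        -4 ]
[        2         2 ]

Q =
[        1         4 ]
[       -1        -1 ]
PQ =
[        7        16 ]
[        0         6 ]

Matrix multiplication: (PQ)[i][j] = sum over k of P[i][k] * Q[k][j].
  (PQ)[0][0] = (3)*(1) + (-4)*(-1) = 7
  (PQ)[0][1] = (3)*(4) + (-4)*(-1) = 16
  (PQ)[1][0] = (2)*(1) + (2)*(-1) = 0
  (PQ)[1][1] = (2)*(4) + (2)*(-1) = 6
PQ =
[        7        16 ]
[        0         6 ]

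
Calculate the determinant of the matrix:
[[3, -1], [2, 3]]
11

For a 2×2 matrix [[a, b], [c, d]], det = ad - bc
det = (3)(3) - (-1)(2) = 9 - -2 = 11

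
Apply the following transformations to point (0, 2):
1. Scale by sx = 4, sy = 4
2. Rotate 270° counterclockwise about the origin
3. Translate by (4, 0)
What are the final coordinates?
(12, 0)

Step 1: Scale → (0, 8)
Step 2: Rotate 270° → (8, 0)
Step 3: Translate → (12, 0)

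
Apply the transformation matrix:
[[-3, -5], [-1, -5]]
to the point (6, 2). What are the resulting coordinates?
(-28, -16)

Matrix multiplication:
[[-3, -5], [-1, -5]] × [6, 2]ᵀ
= [-3×6 + -5×2, -1×6 + -5×2]ᵀ
= [-28.0000, -16.0000]ᵀ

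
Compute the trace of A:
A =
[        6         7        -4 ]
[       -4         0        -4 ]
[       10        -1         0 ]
tr(A) = 6 + 0 + 0 = 6

The trace of a square matrix is the sum of its diagonal entries.
Diagonal entries of A: A[0][0] = 6, A[1][1] = 0, A[2][2] = 0.
tr(A) = 6 + 0 + 0 = 6.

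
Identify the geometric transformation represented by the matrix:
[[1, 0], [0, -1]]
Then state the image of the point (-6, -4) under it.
reflection across the x-axis; image of (-6, -4) is (-6, 4)

This is a symmetric orthogonal matrix with determinant -1, which characterizes a reflection in ℝ².
The matrix [[1, 0], [0, -1]] represents: reflection across the x-axis.
Applying it to (-6, -4): [1·-6 + 0·-4, 0·-6 + -1·-4] = (-6, 4).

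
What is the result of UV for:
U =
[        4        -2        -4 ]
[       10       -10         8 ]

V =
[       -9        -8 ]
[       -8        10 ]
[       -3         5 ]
UV =
[       -8       -72 ]
[      -34      -140 ]

Matrix multiplication: (UV)[i][j] = sum over k of U[i][k] * V[k][j].
  (UV)[0][0] = (4)*(-9) + (-2)*(-8) + (-4)*(-3) = -8
  (UV)[0][1] = (4)*(-8) + (-2)*(10) + (-4)*(5) = -72
  (UV)[1][0] = (10)*(-9) + (-10)*(-8) + (8)*(-3) = -34
  (UV)[1][1] = (10)*(-8) + (-10)*(10) + (8)*(5) = -140
UV =
[       -8       -72 ]
[      -34      -140 ]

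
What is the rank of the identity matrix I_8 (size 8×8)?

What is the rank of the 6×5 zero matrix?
rank(I_8) = 8, rank(0) = 0

The identity I_8 has 8 columns that are the standard basis vectors e_1, …, e_8. These are linearly independent, so all 8 columns are pivots and rank(I_8) = 8.
The 6×5 zero matrix has every entry zero, so every row is the zero row and there are no pivots; rank(0) = 0.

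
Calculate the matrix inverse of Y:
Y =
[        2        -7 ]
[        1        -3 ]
det(Y) = 1
Y⁻¹ =
[       -3         7 ]
[       -1         2 ]

For a 2×2 matrix Y = [[a, b], [c, d]] with det(Y) ≠ 0, Y⁻¹ = (1/det(Y)) * [[d, -b], [-c, a]].
det(Y) = (2)*(-3) - (-7)*(1) = -6 + 7 = 1.
Y⁻¹ = (1/1) * [[-3, 7], [-1, 2]].
Dividing each entry by 1 and reducing:
Y⁻¹ =
[       -3         7 ]
[       -1         2 ]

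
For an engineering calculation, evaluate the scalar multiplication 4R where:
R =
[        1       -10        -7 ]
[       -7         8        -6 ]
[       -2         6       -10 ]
4R =
[        4       -40       -28 ]
[      -28        32       -24 ]
[       -8        24       -40 ]

Scalar multiplication is elementwise: (4R)[i][j] = 4 * R[i][j].
  (4R)[0][0] = 4 * (1) = 4
  (4R)[0][1] = 4 * (-10) = -40
  (4R)[0][2] = 4 * (-7) = -28
  (4R)[1][0] = 4 * (-7) = -28
  (4R)[1][1] = 4 * (8) = 32
  (4R)[1][2] = 4 * (-6) = -24
  (4R)[2][0] = 4 * (-2) = -8
  (4R)[2][1] = 4 * (6) = 24
  (4R)[2][2] = 4 * (-10) = -40
4R =
[        4       -40       -28 ]
[      -28        32       -24 ]
[       -8        24       -40 ]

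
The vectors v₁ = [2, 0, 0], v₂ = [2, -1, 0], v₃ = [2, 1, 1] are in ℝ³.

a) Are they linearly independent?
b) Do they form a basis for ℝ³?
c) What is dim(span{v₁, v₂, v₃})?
Yes independent, yes basis, dim = 3

Stack v₁, v₂, v₃ as rows of a 3×3 matrix.
[[2, 0, 0]; [2, -1, 0]; [2, 1, 1]] is already lower triangular with nonzero diagonal entries (2, -1, 1), so its determinant is the product of the diagonal entries, det = (2)·(-1)·(1) = -2 ≠ 0, and the rows are linearly independent.
Three linearly independent vectors in ℝ³ form a basis for ℝ³, so dim(span{v₁,v₂,v₃}) = 3.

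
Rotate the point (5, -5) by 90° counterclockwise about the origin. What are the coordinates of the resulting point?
(5, 5)

Rotation matrix R(θ) = [[cos θ, -sin θ], [sin θ, cos θ]]; for θ = 90°:
R = [[0, -1], [1, 0]]
Result: R × [5, -5]ᵀ = [0·5 + (-1)·-5, 1·5 + (0)·-5]ᵀ = (5, 5)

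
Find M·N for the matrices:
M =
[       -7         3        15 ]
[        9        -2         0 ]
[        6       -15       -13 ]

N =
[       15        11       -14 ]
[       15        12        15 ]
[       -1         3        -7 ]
MN =
[      -75         4        38 ]
[      105        75      -156 ]
[     -122      -153      -218 ]

Matrix multiplication: (MN)[i][j] = sum over k of M[i][k] * N[k][j].
  (MN)[0][0] = (-7)*(15) + (3)*(15) + (15)*(-1) = -75
  (MN)[0][1] = (-7)*(11) + (3)*(12) + (15)*(3) = 4
  (MN)[0][2] = (-7)*(-14) + (3)*(15) + (15)*(-7) = 38
  (MN)[1][0] = (9)*(15) + (-2)*(15) + (0)*(-1) = 105
  (MN)[1][1] = (9)*(11) + (-2)*(12) + (0)*(3) = 75
  (MN)[1][2] = (9)*(-14) + (-2)*(15) + (0)*(-7) = -156
  (MN)[2][0] = (6)*(15) + (-15)*(15) + (-13)*(-1) = -122
  (MN)[2][1] = (6)*(11) + (-15)*(12) + (-13)*(3) = -153
  (MN)[2][2] = (6)*(-14) + (-15)*(15) + (-13)*(-7) = -218
MN =
[      -75         4        38 ]
[      105        75      -156 ]
[     -122      -153      -218 ]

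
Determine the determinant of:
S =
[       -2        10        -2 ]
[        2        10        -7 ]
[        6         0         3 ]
det(S) = -420

Expand along row 0 (cofactor expansion): det(S) = a*(e*i - f*h) - b*(d*i - f*g) + c*(d*h - e*g), where the 3×3 is [[a, b, c], [d, e, f], [g, h, i]].
Minor M_00 = (10)*(3) - (-7)*(0) = 30 - 0 = 30.
Minor M_01 = (2)*(3) - (-7)*(6) = 6 + 42 = 48.
Minor M_02 = (2)*(0) - (10)*(6) = 0 - 60 = -60.
det(S) = (-2)*(30) - (10)*(48) + (-2)*(-60) = -60 - 480 + 120 = -420.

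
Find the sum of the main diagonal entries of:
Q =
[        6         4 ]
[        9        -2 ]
tr(Q) = 6 - 2 = 4

The trace of a square matrix is the sum of its diagonal entries.
Diagonal entries of Q: Q[0][0] = 6, Q[1][1] = -2.
tr(Q) = 6 - 2 = 4.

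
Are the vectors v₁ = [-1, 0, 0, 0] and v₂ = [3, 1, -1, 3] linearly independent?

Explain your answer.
Yes, linearly independent

Two vectors are linearly dependent iff one is a scalar multiple of the other.
No single scalar k satisfies v₂ = k·v₁ (the ratios of corresponding entries disagree), so v₁ and v₂ are linearly independent.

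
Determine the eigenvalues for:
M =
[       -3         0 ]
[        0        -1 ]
λ = -3, -1

Solve det(M - λI) = 0. For a 2×2 matrix the characteristic equation is λ² - (trace)λ + det = 0.
trace(M) = a + d = -3 - 1 = -4.
det(M) = a*d - b*c = (-3)*(-1) - (0)*(0) = 3 - 0 = 3.
Characteristic equation: λ² - (-4)λ + (3) = 0.
Discriminant = (-4)² - 4*(3) = 16 - 12 = 4.
λ = (-4 ± √4) / 2 = (-4 ± 2) / 2 = -3, -1.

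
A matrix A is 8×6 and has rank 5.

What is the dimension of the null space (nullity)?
1

The rank-nullity theorem for an m×n matrix states:
rank(A) + nullity(A) = n (the number of columns).
Here n = 6 and rank(A) = 5, so nullity(A) = 6 - 5 = 1.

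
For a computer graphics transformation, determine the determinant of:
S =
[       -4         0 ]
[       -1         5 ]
det(S) = -20

For a 2×2 matrix [[a, b], [c, d]], det = a*d - b*c.
det(S) = (-4)*(5) - (0)*(-1) = -20 - 0 = -20.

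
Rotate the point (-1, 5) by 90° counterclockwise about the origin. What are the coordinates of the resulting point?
(-5, -1)

Rotation matrix R(θ) = [[cos θ, -sin θ], [sin θ, cos θ]]; for θ = 90°:
R = [[0, -1], [1, 0]]
Result: R × [-1, 5]ᵀ = [0·-1 + (-1)·5, 1·-1 + (0)·5]ᵀ = (-5, -1)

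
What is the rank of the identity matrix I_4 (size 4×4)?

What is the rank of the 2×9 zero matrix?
rank(I_4) = 4, rank(0) = 0

The identity I_4 has 4 columns that are the standard basis vectors e_1, …, e_4. These are linearly independent, so all 4 columns are pivots and rank(I_4) = 4.
The 2×9 zero matrix has every entry zero, so every row is the zero row and there are no pivots; rank(0) = 0.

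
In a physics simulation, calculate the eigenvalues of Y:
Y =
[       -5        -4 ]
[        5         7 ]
λ = -3, 5

Solve det(Y - λI) = 0. For a 2×2 matrix the characteristic equation is λ² - (trace)λ + det = 0.
trace(Y) = a + d = -5 + 7 = 2.
det(Y) = a*d - b*c = (-5)*(7) - (-4)*(5) = -35 + 20 = -15.
Characteristic equation: λ² - (2)λ + (-15) = 0.
Discriminant = (2)² - 4*(-15) = 4 + 60 = 64.
λ = (2 ± √64) / 2 = (2 ± 8) / 2 = -3, 5.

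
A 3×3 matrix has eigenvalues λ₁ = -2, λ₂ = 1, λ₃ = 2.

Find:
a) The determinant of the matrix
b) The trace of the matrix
det = -4, trace = 1

Two standard eigenvalue identities:
- det(A) equals the product of the eigenvalues (counted with multiplicity).
- trace(A) equals the sum of the eigenvalues.
det(A) = (-2)*(1)*(2) = -4.
trace(A) = -2 + 1 + 2 = 1.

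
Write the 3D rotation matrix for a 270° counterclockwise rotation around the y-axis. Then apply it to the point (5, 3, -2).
R = [[0, 0, -1], [0, 1, 0], [1, 0, 0]]; R·(5, 3, -2) = (2, 3, 5)

Rotation matrix for 270° around y-axis:
cos(270°) = 0, sin(270°) = -1
R = [[0, 0, -1], [0, 1, 0], [1, 0, 0]]
Apply to (5, 3, -2): R·[5, 3, -2]ᵀ = (2, 3, 5)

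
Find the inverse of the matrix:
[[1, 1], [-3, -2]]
[[-2, -1], [3, 1]]

For [[a,b],[c,d]], inverse = (1/det)·[[d,-b],[-c,a]]
det = 1·-2 - 1·-3 = 1
Inverse = (1/1)·[[-2, -1], [3, 1]]
        = [[-2, -1], [3, 1]]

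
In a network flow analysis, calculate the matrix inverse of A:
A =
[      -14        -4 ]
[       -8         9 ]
det(A) = -158
A⁻¹ =
[   -9/158     -2/79 ]
[    -4/79      7/79 ]

For a 2×2 matrix A = [[a, b], [c, d]] with det(A) ≠ 0, A⁻¹ = (1/det(A)) * [[d, -b], [-c, a]].
det(A) = (-14)*(9) - (-4)*(-8) = -126 - 32 = -158.
A⁻¹ = (1/-158) * [[9, 4], [8, -14]].
Dividing each entry by -158 and reducing:
A⁻¹ =
[   -9/158     -2/79 ]
[    -4/79      7/79 ]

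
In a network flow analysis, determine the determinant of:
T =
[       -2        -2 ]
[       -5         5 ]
det(T) = -20

For a 2×2 matrix [[a, b], [c, d]], det = a*d - b*c.
det(T) = (-2)*(5) - (-2)*(-5) = -10 - 10 = -20.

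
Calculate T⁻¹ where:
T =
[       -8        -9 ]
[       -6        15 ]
det(T) = -174
T⁻¹ =
[    -5/58     -3/58 ]
[    -1/29      4/87 ]

For a 2×2 matrix T = [[a, b], [c, d]] with det(T) ≠ 0, T⁻¹ = (1/det(T)) * [[d, -b], [-c, a]].
det(T) = (-8)*(15) - (-9)*(-6) = -120 - 54 = -174.
T⁻¹ = (1/-174) * [[15, 9], [6, -8]].
Dividing each entry by -174 and reducing:
T⁻¹ =
[    -5/58     -3/58 ]
[    -1/29      4/87 ]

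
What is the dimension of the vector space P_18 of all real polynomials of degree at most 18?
Dimension = 19

A polynomial of degree at most 18 can be written as a₀ + a₁x + a₂x² + … + a_18x^18, with 19 free coefficients a₀, …, a_18.
The set {1, x, x², …, x^18} is a basis: it spans P_18 (every such polynomial is a linear combination of these) and is linearly independent (a polynomial is zero iff all its coefficients are zero).
Therefore dim(P_18) = 18 + 1 = 19.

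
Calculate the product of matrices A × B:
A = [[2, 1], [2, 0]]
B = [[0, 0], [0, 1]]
[[0, 1], [0, 0]]

Matrix multiplication:
C[0][0] = 2×0 + 1×0 = 0
C[0][1] = 2×0 + 1×1 = 1
C[1][0] = 2×0 + 0×0 = 0
C[1][1] = 2×0 + 0×1 = 0
Result: [[0, 1], [0, 0]]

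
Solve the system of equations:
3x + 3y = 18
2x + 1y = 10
x = 4, y = 2

Use elimination (row reduction):
Equation 1: 3x + 3y = 18.
Equation 2: 2x + 1y = 10.
Multiply Eq1 by 2 and Eq2 by 3: 6x + 6y = 36;  6x + 3y = 30.
Subtract: (-3)y = -6, so y = 2.
Back-substitute into Eq1: 3x + 3*(2) = 18, so x = 4.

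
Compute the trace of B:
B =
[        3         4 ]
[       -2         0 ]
tr(B) = 3 + 0 = 3

The trace of a square matrix is the sum of its diagonal entries.
Diagonal entries of B: B[0][0] = 3, B[1][1] = 0.
tr(B) = 3 + 0 = 3.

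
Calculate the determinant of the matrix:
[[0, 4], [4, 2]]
-16

For a 2×2 matrix [[a, b], [c, d]], det = ad - bc
det = (0)(2) - (4)(4) = 0 - 16 = -16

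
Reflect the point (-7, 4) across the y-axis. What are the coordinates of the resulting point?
(7, 4)

Reflection across y-axis: (-7, 4) → (7, 4)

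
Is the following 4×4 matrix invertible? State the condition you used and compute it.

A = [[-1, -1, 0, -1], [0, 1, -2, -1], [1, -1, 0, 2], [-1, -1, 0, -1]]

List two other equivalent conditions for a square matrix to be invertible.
No, not invertible; det(A) = 0 (two rows are equal, so the rows are linearly dependent). Equivalent conditions (failing for this A): rank(A) < 4; Ax = 0 has non-trivial solutions; 0 is an eigenvalue; the columns are linearly dependent.

To check invertibility, compute det(A).
In this matrix, row 0 and the last row are identical, so one row is a scalar multiple of another and the rows are linearly dependent.
A matrix with linearly dependent rows has det = 0 and is not invertible.
Equivalent failed conditions:
- rank(A) < 4.
- Ax = 0 has non-trivial solutions.
- 0 is an eigenvalue.
- The columns are linearly dependent.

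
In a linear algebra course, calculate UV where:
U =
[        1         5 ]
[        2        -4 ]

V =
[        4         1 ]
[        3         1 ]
UV =
[       19         6 ]
[       -4        -2 ]

Matrix multiplication: (UV)[i][j] = sum over k of U[i][k] * V[k][j].
  (UV)[0][0] = (1)*(4) + (5)*(3) = 19
  (UV)[0][1] = (1)*(1) + (5)*(1) = 6
  (UV)[1][0] = (2)*(4) + (-4)*(3) = -4
  (UV)[1][1] = (2)*(1) + (-4)*(1) = -2
UV =
[       19         6 ]
[       -4        -2 ]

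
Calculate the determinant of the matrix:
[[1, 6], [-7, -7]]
35

For a 2×2 matrix [[a, b], [c, d]], det = ad - bc
det = (1)(-7) - (6)(-7) = -7 - -42 = 35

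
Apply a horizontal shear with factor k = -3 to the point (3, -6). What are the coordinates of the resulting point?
(21, -6)

Shear matrix for horizontal shear with factor k = -3:
[[1, -3], [0, 1]]
Result: (3, -6) → (21, -6)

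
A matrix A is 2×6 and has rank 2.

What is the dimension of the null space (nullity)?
4

The rank-nullity theorem for an m×n matrix states:
rank(A) + nullity(A) = n (the number of columns).
Here n = 6 and rank(A) = 2, so nullity(A) = 6 - 2 = 4.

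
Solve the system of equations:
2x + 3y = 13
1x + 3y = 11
x = 2, y = 3

Use elimination (row reduction):
Equation 1: 2x + 3y = 13.
Equation 2: 1x + 3y = 11.
Multiply Eq1 by 1 and Eq2 by 2: 2x + 3y = 13;  2x + 6y = 22.
Subtract: (3)y = 9, so y = 3.
Back-substitute into Eq1: 2x + 3*(3) = 13, so x = 2.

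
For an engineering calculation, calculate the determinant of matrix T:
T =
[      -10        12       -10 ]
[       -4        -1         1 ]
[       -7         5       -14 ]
det(T) = -576

Expand along row 0 (cofactor expansion): det(T) = a*(e*i - f*h) - b*(d*i - f*g) + c*(d*h - e*g), where the 3×3 is [[a, b, c], [d, e, f], [g, h, i]].
Minor M_00 = (-1)*(-14) - (1)*(5) = 14 - 5 = 9.
Minor M_01 = (-4)*(-14) - (1)*(-7) = 56 + 7 = 63.
Minor M_02 = (-4)*(5) - (-1)*(-7) = -20 - 7 = -27.
det(T) = (-10)*(9) - (12)*(63) + (-10)*(-27) = -90 - 756 + 270 = -576.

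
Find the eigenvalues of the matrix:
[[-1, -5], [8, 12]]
λ = 4 and λ = 7

Characteristic equation: det(A - λI) = 0
λ² - (trace)λ + (det) = 0
λ² - (11)λ + (28) = 0
λ² - 11λ + 28 = 0
Solving: λ = 4, 7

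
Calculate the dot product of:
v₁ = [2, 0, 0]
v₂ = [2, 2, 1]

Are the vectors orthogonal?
4, No

The dot product is the sum of products of corresponding components.
v₁·v₂ = (2)*(2) + (0)*(2) + (0)*(1) = 4 + 0 + 0 = 4.
Two vectors are orthogonal iff their dot product is 0; here the dot product is 4, so the vectors are not orthogonal.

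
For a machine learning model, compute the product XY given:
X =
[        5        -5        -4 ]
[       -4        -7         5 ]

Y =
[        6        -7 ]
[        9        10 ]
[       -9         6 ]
XY =
[       21      -109 ]
[     -132       -12 ]

Matrix multiplication: (XY)[i][j] = sum over k of X[i][k] * Y[k][j].
  (XY)[0][0] = (5)*(6) + (-5)*(9) + (-4)*(-9) = 21
  (XY)[0][1] = (5)*(-7) + (-5)*(10) + (-4)*(6) = -109
  (XY)[1][0] = (-4)*(6) + (-7)*(9) + (5)*(-9) = -132
  (XY)[1][1] = (-4)*(-7) + (-7)*(10) + (5)*(6) = -12
XY =
[       21      -109 ]
[     -132       -12 ]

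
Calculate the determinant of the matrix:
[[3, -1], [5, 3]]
14

For a 2×2 matrix [[a, b], [c, d]], det = ad - bc
det = (3)(3) - (-1)(5) = 9 - -5 = 14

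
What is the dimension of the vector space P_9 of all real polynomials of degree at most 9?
Dimension = 10

A polynomial of degree at most 9 can be written as a₀ + a₁x + a₂x² + … + a_9x^9, with 10 free coefficients a₀, …, a_9.
The set {1, x, x², …, x^9} is a basis: it spans P_9 (every such polynomial is a linear combination of these) and is linearly independent (a polynomial is zero iff all its coefficients are zero).
Therefore dim(P_9) = 9 + 1 = 10.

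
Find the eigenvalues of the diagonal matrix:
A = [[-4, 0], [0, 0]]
λ₁ = -4, λ₂ = 0

The characteristic polynomial of A is det(A - λI) = (-4 - λ)(0 - λ) = 0.
The roots are λ = -4 and λ = 0, so the eigenvalues are the diagonal entries.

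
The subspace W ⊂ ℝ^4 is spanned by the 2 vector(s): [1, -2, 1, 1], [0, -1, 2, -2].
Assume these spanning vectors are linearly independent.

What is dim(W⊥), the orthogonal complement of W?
dim(W⊥) = 2

For any subspace W of ℝ^n, dim(W) + dim(W⊥) = n (the whole-space dimension).
Here the given 2 vectors are linearly independent, so dim(W) = 2.
Thus dim(W⊥) = n - dim(W) = 4 - 2 = 2.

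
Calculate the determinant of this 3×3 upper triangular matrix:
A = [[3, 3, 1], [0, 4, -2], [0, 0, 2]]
24

The determinant of a triangular matrix is the product of its diagonal entries (the off-diagonal entries above the diagonal do not affect it).
det(A) = (3) * (4) * (2) = 24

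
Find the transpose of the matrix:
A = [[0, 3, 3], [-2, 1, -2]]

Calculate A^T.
[[0, -2], [3, 1], [3, -2]]

The transpose sends entry (i,j) to (j,i); rows become columns.
Row 0 of A: [0, 3, 3] -> column 0 of A^T.
Row 1 of A: [-2, 1, -2] -> column 1 of A^T.
A^T = [[0, -2], [3, 1], [3, -2]]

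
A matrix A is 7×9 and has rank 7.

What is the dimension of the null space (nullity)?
2

The rank-nullity theorem for an m×n matrix states:
rank(A) + nullity(A) = n (the number of columns).
Here n = 9 and rank(A) = 7, so nullity(A) = 9 - 7 = 2.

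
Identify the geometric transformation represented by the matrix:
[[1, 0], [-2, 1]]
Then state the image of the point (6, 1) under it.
vertical shear with factor -2; image of (6, 1) is (6, -11)

The matrix [[1, 0], [k, 1]] sends (x, y) to (x, -2x + y), leaving the x-coordinate fixed: a vertical shear.
The matrix [[1, 0], [-2, 1]] represents: vertical shear with factor -2.
Applying it to (6, 1): [1·6 + 0·1, -2·6 + 1·1] = (6, -11).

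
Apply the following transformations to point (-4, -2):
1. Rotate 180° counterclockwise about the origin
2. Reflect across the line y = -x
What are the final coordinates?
(-2, -4)

Step 1: Rotate 180° → (4, 2)
Step 2: Reflect across the line y = -x → (-2, -4)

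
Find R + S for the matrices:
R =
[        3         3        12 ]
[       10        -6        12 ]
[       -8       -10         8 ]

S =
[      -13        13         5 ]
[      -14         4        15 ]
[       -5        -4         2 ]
R + S =
[      -10        16        17 ]
[       -4        -2        27 ]
[      -13       -14        10 ]

Matrix addition is elementwise: (R+S)[i][j] = R[i][j] + S[i][j].
  (R+S)[0][0] = (3) + (-13) = -10
  (R+S)[0][1] = (3) + (13) = 16
  (R+S)[0][2] = (12) + (5) = 17
  (R+S)[1][0] = (10) + (-14) = -4
  (R+S)[1][1] = (-6) + (4) = -2
  (R+S)[1][2] = (12) + (15) = 27
  (R+S)[2][0] = (-8) + (-5) = -13
  (R+S)[2][1] = (-10) + (-4) = -14
  (R+S)[2][2] = (8) + (2) = 10
R + S =
[      -10        16        17 ]
[       -4        -2        27 ]
[      -13       -14        10 ]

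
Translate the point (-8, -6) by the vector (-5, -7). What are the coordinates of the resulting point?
(-13, -13)

Translation by (-5, -7):
x' = -8 + -5 = -13
y' = -6 + -7 = -13
Homogeneous matrix: [[1, 0, -5], [0, 1, -7], [0, 0, 1]]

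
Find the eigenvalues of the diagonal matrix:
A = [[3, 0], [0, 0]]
λ₁ = 3, λ₂ = 0

The characteristic polynomial of A is det(A - λI) = (3 - λ)(0 - λ) = 0.
The roots are λ = 3 and λ = 0, so the eigenvalues are the diagonal entries.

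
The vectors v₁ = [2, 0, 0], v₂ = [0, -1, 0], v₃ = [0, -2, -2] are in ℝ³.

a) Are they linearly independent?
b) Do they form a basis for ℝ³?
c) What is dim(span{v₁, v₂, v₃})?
Yes independent, yes basis, dim = 3

Stack v₁, v₂, v₃ as rows of a 3×3 matrix.
[[2, 0, 0]; [0, -1, 0]; [0, -2, -2]] is already lower triangular with nonzero diagonal entries (2, -1, -2), so its determinant is the product of the diagonal entries, det = (2)·(-1)·(-2) = 4 ≠ 0, and the rows are linearly independent.
Three linearly independent vectors in ℝ³ form a basis for ℝ³, so dim(span{v₁,v₂,v₃}) = 3.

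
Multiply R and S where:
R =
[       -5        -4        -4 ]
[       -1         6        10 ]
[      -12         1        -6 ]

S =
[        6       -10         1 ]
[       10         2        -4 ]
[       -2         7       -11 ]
RS =
[      -62        14        55 ]
[       34        92      -135 ]
[      -50        80        50 ]

Matrix multiplication: (RS)[i][j] = sum over k of R[i][k] * S[k][j].
  (RS)[0][0] = (-5)*(6) + (-4)*(10) + (-4)*(-2) = -62
  (RS)[0][1] = (-5)*(-10) + (-4)*(2) + (-4)*(7) = 14
  (RS)[0][2] = (-5)*(1) + (-4)*(-4) + (-4)*(-11) = 55
  (RS)[1][0] = (-1)*(6) + (6)*(10) + (10)*(-2) = 34
  (RS)[1][1] = (-1)*(-10) + (6)*(2) + (10)*(7) = 92
  (RS)[1][2] = (-1)*(1) + (6)*(-4) + (10)*(-11) = -135
  (RS)[2][0] = (-12)*(6) + (1)*(10) + (-6)*(-2) = -50
  (RS)[2][1] = (-12)*(-10) + (1)*(2) + (-6)*(7) = 80
  (RS)[2][2] = (-12)*(1) + (1)*(-4) + (-6)*(-11) = 50
RS =
[      -62        14        55 ]
[       34        92      -135 ]
[      -50        80        50 ]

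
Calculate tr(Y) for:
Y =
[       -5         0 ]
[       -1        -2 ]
tr(Y) = -5 - 2 = -7

The trace of a square matrix is the sum of its diagonal entries.
Diagonal entries of Y: Y[0][0] = -5, Y[1][1] = -2.
tr(Y) = -5 - 2 = -7.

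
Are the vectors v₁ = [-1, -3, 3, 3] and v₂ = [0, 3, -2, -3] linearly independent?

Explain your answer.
Yes, linearly independent

Two vectors are linearly dependent iff one is a scalar multiple of the other.
No single scalar k satisfies v₂ = k·v₁ (the ratios of corresponding entries disagree), so v₁ and v₂ are linearly independent.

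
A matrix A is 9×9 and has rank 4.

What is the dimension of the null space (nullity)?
5

The rank-nullity theorem for an m×n matrix states:
rank(A) + nullity(A) = n (the number of columns).
Here n = 9 and rank(A) = 4, so nullity(A) = 9 - 4 = 5.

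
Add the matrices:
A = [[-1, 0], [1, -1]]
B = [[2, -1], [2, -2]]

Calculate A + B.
[[1, -1], [3, -3]]

Add corresponding elements:
(-1)+(2)=1
(0)+(-1)=-1
(1)+(2)=3
(-1)+(-2)=-3
A + B = [[1, -1], [3, -3]]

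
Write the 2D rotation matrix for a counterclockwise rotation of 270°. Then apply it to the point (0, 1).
R = [[0, 1], [-1, 0]]; R·(0, 1) = (1, 0)

Rotation matrix formula: R(θ) = [[cos θ, -sin θ], [sin θ, cos θ]]
For θ = 270°:
cos(270°) = 0
sin(270°) = -1
R = [[0, 1], [-1, 0]]
Apply to (0, 1): [0·0 + (1)·1, -1·0 + 0·1] = (1, 0)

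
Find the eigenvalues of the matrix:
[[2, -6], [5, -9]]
λ = -4 and λ = -3

Characteristic equation: det(A - λI) = 0
λ² - (trace)λ + (det) = 0
λ² - (-7)λ + (12) = 0
λ² + 7λ + 12 = 0
Solving: λ = -4, -3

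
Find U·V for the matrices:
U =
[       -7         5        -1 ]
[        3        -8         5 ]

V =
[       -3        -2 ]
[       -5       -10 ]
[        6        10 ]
UV =
[      -10       -46 ]
[       61       124 ]

Matrix multiplication: (UV)[i][j] = sum over k of U[i][k] * V[k][j].
  (UV)[0][0] = (-7)*(-3) + (5)*(-5) + (-1)*(6) = -10
  (UV)[0][1] = (-7)*(-2) + (5)*(-10) + (-1)*(10) = -46
  (UV)[1][0] = (3)*(-3) + (-8)*(-5) + (5)*(6) = 61
  (UV)[1][1] = (3)*(-2) + (-8)*(-10) + (5)*(10) = 124
UV =
[      -10       -46 ]
[       61       124 ]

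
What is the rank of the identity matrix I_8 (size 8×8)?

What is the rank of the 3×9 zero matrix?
rank(I_8) = 8, rank(0) = 0

The identity I_8 has 8 columns that are the standard basis vectors e_1, …, e_8. These are linearly independent, so all 8 columns are pivots and rank(I_8) = 8.
The 3×9 zero matrix has every entry zero, so every row is the zero row and there are no pivots; rank(0) = 0.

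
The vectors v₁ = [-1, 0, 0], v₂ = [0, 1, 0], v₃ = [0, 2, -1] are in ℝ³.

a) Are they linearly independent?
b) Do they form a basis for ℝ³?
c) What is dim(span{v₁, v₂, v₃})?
Yes independent, yes basis, dim = 3

Stack v₁, v₂, v₃ as rows of a 3×3 matrix.
[[-1, 0, 0]; [0, 1, 0]; [0, 2, -1]] is already lower triangular with nonzero diagonal entries (-1, 1, -1), so its determinant is the product of the diagonal entries, det = (-1)·(1)·(-1) = 1 ≠ 0, and the rows are linearly independent.
Three linearly independent vectors in ℝ³ form a basis for ℝ³, so dim(span{v₁,v₂,v₃}) = 3.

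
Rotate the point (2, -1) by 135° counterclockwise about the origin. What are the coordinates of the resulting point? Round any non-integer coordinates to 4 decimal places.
(-0.7071, 2.1213)

Rotation matrix R(θ) = [[cos θ, -sin θ], [sin θ, cos θ]]; for θ = 135°:
R = [[-√2/2, -√2/2], [√2/2, -√2/2]]
Result: R × [2, -1]ᵀ = [-√2/2·2 + (-√2/2)·-1, √2/2·2 + (-√2/2)·-1]ᵀ = (-0.7071, 2.1213)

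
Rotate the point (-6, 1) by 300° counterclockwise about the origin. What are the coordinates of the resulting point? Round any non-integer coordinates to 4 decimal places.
(-2.1340, 5.6962)

Rotation matrix R(θ) = [[cos θ, -sin θ], [sin θ, cos θ]]; for θ = 300°:
R = [[1/2, √3/2], [-√3/2, 1/2]]
Result: R × [-6, 1]ᵀ = [1/2·-6 + (√3/2)·1, -√3/2·-6 + (1/2)·1]ᵀ = (-2.1340, 5.6962)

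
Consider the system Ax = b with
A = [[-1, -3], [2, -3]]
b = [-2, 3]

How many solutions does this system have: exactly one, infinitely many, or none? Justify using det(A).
Exactly one solution

Compute det(A) = (-1)*(-3) - (-3)*(2) = 9.
Because det(A) ≠ 0, A is invertible and Ax = b has a unique solution for every b (here x = A⁻¹ b).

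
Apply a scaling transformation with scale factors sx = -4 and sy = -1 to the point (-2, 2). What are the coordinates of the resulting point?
(8, -2)

Scaling matrix:
[[-4, 0], [0, -1]]
Result: (-2 × -4, 2 × -1) = (8, -2)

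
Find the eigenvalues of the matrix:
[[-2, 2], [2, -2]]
λ = -4 and λ = 0

Characteristic equation: det(A - λI) = 0
λ² - (trace)λ + (det) = 0
λ² - (-4)λ + (0) = 0
λ² + 4λ + 0 = 0
Solving: λ = -4, 0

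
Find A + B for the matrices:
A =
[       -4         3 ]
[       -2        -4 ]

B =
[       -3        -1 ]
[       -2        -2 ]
A + B =
[       -7         2 ]
[       -4        -6 ]

Matrix addition is elementwise: (A+B)[i][j] = A[i][j] + B[i][j].
  (A+B)[0][0] = (-4) + (-3) = -7
  (A+B)[0][1] = (3) + (-1) = 2
  (A+B)[1][0] = (-2) + (-2) = -4
  (A+B)[1][1] = (-4) + (-2) = -6
A + B =
[       -7         2 ]
[       -4        -6 ]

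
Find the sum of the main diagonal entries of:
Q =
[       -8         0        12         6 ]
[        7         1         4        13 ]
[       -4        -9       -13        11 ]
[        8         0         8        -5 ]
tr(Q) = -8 + 1 - 13 - 5 = -25

The trace of a square matrix is the sum of its diagonal entries.
Diagonal entries of Q: Q[0][0] = -8, Q[1][1] = 1, Q[2][2] = -13, Q[3][3] = -5.
tr(Q) = -8 + 1 - 13 - 5 = -25.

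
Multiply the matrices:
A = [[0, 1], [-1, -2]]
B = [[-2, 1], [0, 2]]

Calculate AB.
[[0, 2], [2, -5]]

Each entry (i,j) of AB = sum over k of A[i][k]*B[k][j].
(AB)[0][0] = (0)*(-2) + (1)*(0) = 0
(AB)[0][1] = (0)*(1) + (1)*(2) = 2
(AB)[1][0] = (-1)*(-2) + (-2)*(0) = 2
(AB)[1][1] = (-1)*(1) + (-2)*(2) = -5
AB = [[0, 2], [2, -5]]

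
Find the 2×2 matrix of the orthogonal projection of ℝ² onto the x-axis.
[[1, 0], [0, 0]]

The orthogonal projection onto the line spanned by a nonzero vector u = (a, b) has matrix P = (u uᵀ) / (uᵀ u) = (1/(a² + b²)) · [[a², ab], [ab, b²]].
Here u = (1, 0), so a² + b² = 1 + 0 = 1.
P = (1/1) · [[1, 0], [0, 0]] = [[1, 0], [0, 0]].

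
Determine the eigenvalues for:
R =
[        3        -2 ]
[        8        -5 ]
λ = -1, -1

Solve det(R - λI) = 0. For a 2×2 matrix the characteristic equation is λ² - (trace)λ + det = 0.
trace(R) = a + d = 3 - 5 = -2.
det(R) = a*d - b*c = (3)*(-5) - (-2)*(8) = -15 + 16 = 1.
Characteristic equation: λ² - (-2)λ + (1) = 0.
Discriminant = (-2)² - 4*(1) = 4 - 4 = 0.
λ = (-2 ± √0) / 2 = (-2 ± 0) / 2 = -1, -1.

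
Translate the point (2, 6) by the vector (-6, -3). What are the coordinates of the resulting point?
(-4, 3)

Translation by (-6, -3):
x' = 2 + -6 = -4
y' = 6 + -3 = 3
Homogeneous matrix: [[1, 0, -6], [0, 1, -3], [0, 0, 1]]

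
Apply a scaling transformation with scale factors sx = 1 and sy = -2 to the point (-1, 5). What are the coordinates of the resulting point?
(-1, -10)

Scaling matrix:
[[1, 0], [0, -2]]
Result: (-1 × 1, 5 × -2) = (-1, -10)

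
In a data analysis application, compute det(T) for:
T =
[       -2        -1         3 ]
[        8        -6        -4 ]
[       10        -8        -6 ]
det(T) = -28

Expand along row 0 (cofactor expansion): det(T) = a*(e*i - f*h) - b*(d*i - f*g) + c*(d*h - e*g), where the 3×3 is [[a, b, c], [d, e, f], [g, h, i]].
Minor M_00 = (-6)*(-6) - (-4)*(-8) = 36 - 32 = 4.
Minor M_01 = (8)*(-6) - (-4)*(10) = -48 + 40 = -8.
Minor M_02 = (8)*(-8) - (-6)*(10) = -64 + 60 = -4.
det(T) = (-2)*(4) - (-1)*(-8) + (3)*(-4) = -8 - 8 - 12 = -28.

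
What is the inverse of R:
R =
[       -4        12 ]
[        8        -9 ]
det(R) = -60
R⁻¹ =
[     3/20       1/5 ]
[     2/15      1/15 ]

For a 2×2 matrix R = [[a, b], [c, d]] with det(R) ≠ 0, R⁻¹ = (1/det(R)) * [[d, -b], [-c, a]].
det(R) = (-4)*(-9) - (12)*(8) = 36 - 96 = -60.
R⁻¹ = (1/-60) * [[-9, -12], [-8, -4]].
Dividing each entry by -60 and reducing:
R⁻¹ =
[     3/20       1/5 ]
[     2/15      1/15 ]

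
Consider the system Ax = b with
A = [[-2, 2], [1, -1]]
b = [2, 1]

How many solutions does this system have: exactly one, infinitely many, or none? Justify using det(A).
No solution

det(A) = (-2)*(-1) - (2)*(1) = 0, so A is singular.
The column space of A is span(column 1) = span([-2, 1]).
b = [2, 1] is not a scalar multiple of column 1, so b ∉ column space and the system is inconsistent — no solution.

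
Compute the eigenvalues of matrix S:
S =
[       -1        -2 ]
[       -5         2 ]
λ = -3, 4

Solve det(S - λI) = 0. For a 2×2 matrix the characteristic equation is λ² - (trace)λ + det = 0.
trace(S) = a + d = -1 + 2 = 1.
det(S) = a*d - b*c = (-1)*(2) - (-2)*(-5) = -2 - 10 = -12.
Characteristic equation: λ² - (1)λ + (-12) = 0.
Discriminant = (1)² - 4*(-12) = 1 + 48 = 49.
λ = (1 ± √49) / 2 = (1 ± 7) / 2 = -3, 4.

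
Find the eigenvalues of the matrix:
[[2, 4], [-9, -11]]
λ = -7 and λ = -2

Characteristic equation: det(A - λI) = 0
λ² - (trace)λ + (det) = 0
λ² - (-9)λ + (14) = 0
λ² + 9λ + 14 = 0
Solving: λ = -7, -2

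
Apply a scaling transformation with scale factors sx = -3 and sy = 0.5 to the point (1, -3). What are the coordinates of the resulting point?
(-3, -1.5)

Scaling matrix:
[[-3, 0], [0, 0.50]]
Result: (1 × -3, -3 × 0.5) = (-3, -1.5)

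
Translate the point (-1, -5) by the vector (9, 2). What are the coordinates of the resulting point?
(8, -3)

Translation by (9, 2):
x' = -1 + 9 = 8
y' = -5 + 2 = -3
Homogeneous matrix: [[1, 0, 9], [0, 1, 2], [0, 0, 1]]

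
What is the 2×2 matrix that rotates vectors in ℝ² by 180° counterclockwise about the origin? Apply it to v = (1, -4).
R = [[-1, 0], [0, -1]]; R·v = (-1, 4)

A counterclockwise rotation by angle θ in ℝ² has matrix R(θ) = [[cos θ, -sin θ], [sin θ, cos θ]].
For θ = 180°: cos θ = -1, sin θ = 0.
R(180°) = [[-1, 0], [0, -1]].
R·v = [-1·1 + (0)·-4, 0·1 + -1·-4] = (-1, 4).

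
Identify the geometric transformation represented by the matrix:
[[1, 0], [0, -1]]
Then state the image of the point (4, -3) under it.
reflection across the x-axis; image of (4, -3) is (4, 3)

This is a symmetric orthogonal matrix with determinant -1, which characterizes a reflection in ℝ².
The matrix [[1, 0], [0, -1]] represents: reflection across the x-axis.
Applying it to (4, -3): [1·4 + 0·-3, 0·4 + -1·-3] = (4, 3).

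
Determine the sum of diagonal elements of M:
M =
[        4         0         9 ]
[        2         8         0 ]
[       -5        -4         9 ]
tr(M) = 4 + 8 + 9 = 21

The trace of a square matrix is the sum of its diagonal entries.
Diagonal entries of M: M[0][0] = 4, M[1][1] = 8, M[2][2] = 9.
tr(M) = 4 + 8 + 9 = 21.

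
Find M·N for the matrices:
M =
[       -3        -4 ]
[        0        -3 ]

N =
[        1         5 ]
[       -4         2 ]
MN =
[       13       -23 ]
[       12        -6 ]

Matrix multiplication: (MN)[i][j] = sum over k of M[i][k] * N[k][j].
  (MN)[0][0] = (-3)*(1) + (-4)*(-4) = 13
  (MN)[0][1] = (-3)*(5) + (-4)*(2) = -23
  (MN)[1][0] = (0)*(1) + (-3)*(-4) = 12
  (MN)[1][1] = (0)*(5) + (-3)*(2) = -6
MN =
[       13       -23 ]
[       12        -6 ]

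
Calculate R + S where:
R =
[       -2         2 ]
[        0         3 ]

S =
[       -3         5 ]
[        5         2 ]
R + S =
[       -5         7 ]
[        5         5 ]

Matrix addition is elementwise: (R+S)[i][j] = R[i][j] + S[i][j].
  (R+S)[0][0] = (-2) + (-3) = -5
  (R+S)[0][1] = (2) + (5) = 7
  (R+S)[1][0] = (0) + (5) = 5
  (R+S)[1][1] = (3) + (2) = 5
R + S =
[       -5         7 ]
[        5         5 ]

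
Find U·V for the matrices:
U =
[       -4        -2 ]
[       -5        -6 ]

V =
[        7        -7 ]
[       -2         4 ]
UV =
[      -24        20 ]
[      -23        11 ]

Matrix multiplication: (UV)[i][j] = sum over k of U[i][k] * V[k][j].
  (UV)[0][0] = (-4)*(7) + (-2)*(-2) = -24
  (UV)[0][1] = (-4)*(-7) + (-2)*(4) = 20
  (UV)[1][0] = (-5)*(7) + (-6)*(-2) = -23
  (UV)[1][1] = (-5)*(-7) + (-6)*(4) = 11
UV =
[      -24        20 ]
[      -23        11 ]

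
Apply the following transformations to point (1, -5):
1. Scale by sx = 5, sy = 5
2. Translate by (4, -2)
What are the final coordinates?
(9, -27)

Step 1: Scale (1, -5) by (sx, sy) = (5, 5) → (5, -25)
Step 2: Translate by (4, -2) → (9, -27)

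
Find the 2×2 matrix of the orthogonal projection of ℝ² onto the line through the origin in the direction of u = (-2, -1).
[[4/5, 2/5], [2/5, 1/5]]

The orthogonal projection onto the line spanned by a nonzero vector u = (a, b) has matrix P = (u uᵀ) / (uᵀ u) = (1/(a² + b²)) · [[a², ab], [ab, b²]].
Here u = (-2, -1), so a² + b² = 4 + 1 = 5.
P = (1/5) · [[4, 2], [2, 1]] = [[4/5, 2/5], [2/5, 1/5]].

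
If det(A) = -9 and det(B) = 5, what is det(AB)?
-45

Use the multiplicative property of determinants: det(AB) = det(A)*det(B).
det(AB) = (-9)*(5) = -45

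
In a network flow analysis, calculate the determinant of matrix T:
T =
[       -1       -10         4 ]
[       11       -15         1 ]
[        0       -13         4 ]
det(T) = -85

Expand along row 0 (cofactor expansion): det(T) = a*(e*i - f*h) - b*(d*i - f*g) + c*(d*h - e*g), where the 3×3 is [[a, b, c], [d, e, f], [g, h, i]].
Minor M_00 = (-15)*(4) - (1)*(-13) = -60 + 13 = -47.
Minor M_01 = (11)*(4) - (1)*(0) = 44 - 0 = 44.
Minor M_02 = (11)*(-13) - (-15)*(0) = -143 - 0 = -143.
det(T) = (-1)*(-47) - (-10)*(44) + (4)*(-143) = 47 + 440 - 572 = -85.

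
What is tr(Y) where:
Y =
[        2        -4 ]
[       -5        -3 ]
tr(Y) = 2 - 3 = -1

The trace of a square matrix is the sum of its diagonal entries.
Diagonal entries of Y: Y[0][0] = 2, Y[1][1] = -3.
tr(Y) = 2 - 3 = -1.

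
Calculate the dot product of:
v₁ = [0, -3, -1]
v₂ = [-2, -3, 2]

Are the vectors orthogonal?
7, No

The dot product is the sum of products of corresponding components.
v₁·v₂ = (0)*(-2) + (-3)*(-3) + (-1)*(2) = 0 + 9 - 2 = 7.
Two vectors are orthogonal iff their dot product is 0; here the dot product is 7, so the vectors are not orthogonal.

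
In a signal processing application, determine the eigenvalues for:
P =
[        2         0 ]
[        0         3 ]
λ = 2, 3

Solve det(P - λI) = 0. For a 2×2 matrix the characteristic equation is λ² - (trace)λ + det = 0.
trace(P) = a + d = 2 + 3 = 5.
det(P) = a*d - b*c = (2)*(3) - (0)*(0) = 6 - 0 = 6.
Characteristic equation: λ² - (5)λ + (6) = 0.
Discriminant = (5)² - 4*(6) = 25 - 24 = 1.
λ = (5 ± √1) / 2 = (5 ± 1) / 2 = 2, 3.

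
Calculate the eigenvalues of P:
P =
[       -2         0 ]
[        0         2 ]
λ = -2, 2

Solve det(P - λI) = 0. For a 2×2 matrix the characteristic equation is λ² - (trace)λ + det = 0.
trace(P) = a + d = -2 + 2 = 0.
det(P) = a*d - b*c = (-2)*(2) - (0)*(0) = -4 - 0 = -4.
Characteristic equation: λ² - (0)λ + (-4) = 0.
Discriminant = (0)² - 4*(-4) = 0 + 16 = 16.
λ = (0 ± √16) / 2 = (0 ± 4) / 2 = -2, 2.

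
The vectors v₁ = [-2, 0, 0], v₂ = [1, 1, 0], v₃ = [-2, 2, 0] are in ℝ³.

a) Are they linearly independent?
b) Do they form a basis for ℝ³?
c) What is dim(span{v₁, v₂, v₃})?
Not independent, not a basis, dim(span) = 2

Check whether v₃ can be written as a linear combination of v₁ and v₂.
v₃ = (2)·v₁ + (2)·v₂ = [-2, 2, 0], so the three vectors are linearly dependent.
Thus they do not form a basis for ℝ³, and dim(span{v₁, v₂, v₃}) = 2 (spanned by v₁ and v₂).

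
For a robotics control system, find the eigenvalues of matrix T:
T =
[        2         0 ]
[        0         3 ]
λ = 2, 3

Solve det(T - λI) = 0. For a 2×2 matrix the characteristic equation is λ² - (trace)λ + det = 0.
trace(T) = a + d = 2 + 3 = 5.
det(T) = a*d - b*c = (2)*(3) - (0)*(0) = 6 - 0 = 6.
Characteristic equation: λ² - (5)λ + (6) = 0.
Discriminant = (5)² - 4*(6) = 25 - 24 = 1.
λ = (5 ± √1) / 2 = (5 ± 1) / 2 = 2, 3.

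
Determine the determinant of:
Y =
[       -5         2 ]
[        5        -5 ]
det(Y) = 15

For a 2×2 matrix [[a, b], [c, d]], det = a*d - b*c.
det(Y) = (-5)*(-5) - (2)*(5) = 25 - 10 = 15.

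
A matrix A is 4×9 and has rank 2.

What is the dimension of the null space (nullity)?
7

The rank-nullity theorem for an m×n matrix states:
rank(A) + nullity(A) = n (the number of columns).
Here n = 9 and rank(A) = 2, so nullity(A) = 9 - 2 = 7.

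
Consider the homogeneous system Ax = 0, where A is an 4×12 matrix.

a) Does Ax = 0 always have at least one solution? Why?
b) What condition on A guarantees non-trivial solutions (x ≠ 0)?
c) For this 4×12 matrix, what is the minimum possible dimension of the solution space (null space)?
a) Yes, x = 0 is always a solution. b) When A has linearly dependent columns (rank < n). c) Minimum nullity = 8.

a) x = 0 satisfies A·0 = 0, so the zero vector is always a solution.
b) Non-trivial solutions exist iff the columns of A are linearly dependent, equivalently rank(A) < n (the number of columns).
c) By rank-nullity, rank(A) + nullity(A) = n = 12. Since A has only 4 rows, rank(A) ≤ 4, so nullity(A) ≥ 12 - 4 = 8.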